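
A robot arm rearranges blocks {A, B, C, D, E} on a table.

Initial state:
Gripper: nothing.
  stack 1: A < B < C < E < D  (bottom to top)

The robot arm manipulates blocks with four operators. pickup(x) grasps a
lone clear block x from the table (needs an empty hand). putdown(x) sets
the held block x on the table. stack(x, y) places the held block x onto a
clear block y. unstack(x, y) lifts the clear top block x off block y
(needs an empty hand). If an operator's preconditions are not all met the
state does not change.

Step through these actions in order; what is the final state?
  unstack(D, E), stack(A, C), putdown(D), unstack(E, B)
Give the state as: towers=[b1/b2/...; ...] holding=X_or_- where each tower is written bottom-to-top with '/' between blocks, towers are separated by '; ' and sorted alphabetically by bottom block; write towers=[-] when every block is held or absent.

step 1 (unstack(D, E)): towers=[A/B/C/E] holding=D
step 2 (stack(A, C)) [no-op]: towers=[A/B/C/E] holding=D
step 3 (putdown(D)): towers=[A/B/C/E; D] holding=-
step 4 (unstack(E, B)) [no-op]: towers=[A/B/C/E; D] holding=-

towers=[A/B/C/E; D] holding=-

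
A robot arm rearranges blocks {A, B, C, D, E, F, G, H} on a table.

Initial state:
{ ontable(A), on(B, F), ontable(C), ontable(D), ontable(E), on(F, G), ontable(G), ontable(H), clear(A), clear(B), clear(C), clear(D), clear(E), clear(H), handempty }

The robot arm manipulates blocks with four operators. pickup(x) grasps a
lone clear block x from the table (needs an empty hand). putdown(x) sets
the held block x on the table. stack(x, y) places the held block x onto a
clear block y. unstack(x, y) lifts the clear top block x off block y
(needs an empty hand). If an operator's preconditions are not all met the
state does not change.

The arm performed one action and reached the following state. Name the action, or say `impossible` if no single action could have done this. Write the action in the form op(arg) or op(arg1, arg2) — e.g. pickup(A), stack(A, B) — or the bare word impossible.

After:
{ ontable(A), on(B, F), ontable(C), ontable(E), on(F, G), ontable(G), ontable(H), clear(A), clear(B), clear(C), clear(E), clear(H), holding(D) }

target: towers=[A; C; E; G/F/B; H] holding=D
         pickup(A) → towers=[C; D; E; G/F/B; H] holding=A
         pickup(E) → towers=[A; C; D; G/F/B; H] holding=E
         pickup(H) → towers=[A; C; D; E; G/F/B] holding=H
     unstack(B, F) → towers=[A; C; D; E; G/F; H] holding=B
         pickup(D) → towers=[A; C; E; G/F/B; H] holding=D  ← match
         pickup(C) → towers=[A; D; E; G/F/B; H] holding=C

pickup(D)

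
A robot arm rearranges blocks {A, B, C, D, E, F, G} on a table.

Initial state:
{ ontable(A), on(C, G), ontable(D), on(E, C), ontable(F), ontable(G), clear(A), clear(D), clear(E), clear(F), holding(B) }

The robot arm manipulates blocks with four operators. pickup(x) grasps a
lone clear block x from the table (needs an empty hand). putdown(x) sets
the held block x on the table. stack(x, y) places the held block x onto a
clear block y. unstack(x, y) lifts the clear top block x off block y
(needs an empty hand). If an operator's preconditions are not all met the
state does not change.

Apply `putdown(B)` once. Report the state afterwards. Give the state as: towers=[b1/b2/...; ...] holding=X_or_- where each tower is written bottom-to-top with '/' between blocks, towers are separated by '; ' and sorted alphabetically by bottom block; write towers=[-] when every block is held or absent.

towers=[A; B; D; F; G/C/E] holding=-

before: towers=[A; D; F; G/C/E] holding=B
pre[putdown(B)]: holding(B) ✓
all met → apply putdown(B)
after:  towers=[A; B; D; F; G/C/E] holding=-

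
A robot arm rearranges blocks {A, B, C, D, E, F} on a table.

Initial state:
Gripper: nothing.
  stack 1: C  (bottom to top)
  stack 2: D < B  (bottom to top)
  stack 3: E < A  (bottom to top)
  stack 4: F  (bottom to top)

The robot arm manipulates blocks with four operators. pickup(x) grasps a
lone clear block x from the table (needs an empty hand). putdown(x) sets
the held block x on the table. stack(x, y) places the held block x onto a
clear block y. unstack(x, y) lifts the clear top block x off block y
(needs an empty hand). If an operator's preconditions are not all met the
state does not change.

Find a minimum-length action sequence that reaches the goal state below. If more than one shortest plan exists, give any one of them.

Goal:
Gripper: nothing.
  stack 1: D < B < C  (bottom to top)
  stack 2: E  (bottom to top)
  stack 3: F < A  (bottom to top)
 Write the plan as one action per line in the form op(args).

unstack(A, E)
stack(A, F)
pickup(C)
stack(C, B)

step 1 (unstack(A, E)): towers=[C; D/B; E; F] holding=A
step 2 (stack(A, F)): towers=[C; D/B; E; F/A] holding=-
step 3 (pickup(C)): towers=[D/B; E; F/A] holding=C
step 4 (stack(C, B)): towers=[D/B/C; E; F/A] holding=-
goal check: towers=[D/B/C; E; F/A] holding=- — reached (length 4, optimal by BFS)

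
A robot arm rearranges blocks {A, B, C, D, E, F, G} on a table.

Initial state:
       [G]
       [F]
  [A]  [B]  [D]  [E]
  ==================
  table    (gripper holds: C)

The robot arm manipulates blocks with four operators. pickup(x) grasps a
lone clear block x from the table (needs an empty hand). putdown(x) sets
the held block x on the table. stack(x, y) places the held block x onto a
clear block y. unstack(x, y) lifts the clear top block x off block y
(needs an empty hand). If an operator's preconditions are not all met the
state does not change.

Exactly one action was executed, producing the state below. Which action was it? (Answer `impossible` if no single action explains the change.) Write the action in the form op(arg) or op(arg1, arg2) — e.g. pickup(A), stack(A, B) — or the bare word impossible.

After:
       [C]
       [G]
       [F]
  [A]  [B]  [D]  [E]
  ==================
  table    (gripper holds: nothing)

stack(C, G)

target: towers=[A; B/F/G/C; D; E] holding=-
        putdown(C) → towers=[A; B/F/G; C; D; E] holding=-
       stack(C, G) → towers=[A; B/F/G/C; D; E] holding=-  ← match
       stack(C, D) → towers=[A; B/F/G; D/C; E] holding=-
       stack(C, A) → towers=[A/C; B/F/G; D; E] holding=-
       stack(C, E) → towers=[A; B/F/G; D; E/C] holding=-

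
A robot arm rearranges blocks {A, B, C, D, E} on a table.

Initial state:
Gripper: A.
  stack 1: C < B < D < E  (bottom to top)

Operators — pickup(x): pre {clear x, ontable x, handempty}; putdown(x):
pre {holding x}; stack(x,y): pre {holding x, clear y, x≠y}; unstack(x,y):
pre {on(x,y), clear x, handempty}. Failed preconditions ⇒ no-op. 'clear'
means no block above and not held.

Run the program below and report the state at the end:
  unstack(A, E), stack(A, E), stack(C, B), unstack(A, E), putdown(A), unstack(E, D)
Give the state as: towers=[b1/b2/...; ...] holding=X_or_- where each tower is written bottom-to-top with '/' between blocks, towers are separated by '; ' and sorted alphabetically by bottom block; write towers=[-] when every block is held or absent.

step 1 (unstack(A, E)) [no-op]: towers=[C/B/D/E] holding=A
step 2 (stack(A, E)): towers=[C/B/D/E/A] holding=-
step 3 (stack(C, B)) [no-op]: towers=[C/B/D/E/A] holding=-
step 4 (unstack(A, E)): towers=[C/B/D/E] holding=A
step 5 (putdown(A)): towers=[A; C/B/D/E] holding=-
step 6 (unstack(E, D)): towers=[A; C/B/D] holding=E

towers=[A; C/B/D] holding=E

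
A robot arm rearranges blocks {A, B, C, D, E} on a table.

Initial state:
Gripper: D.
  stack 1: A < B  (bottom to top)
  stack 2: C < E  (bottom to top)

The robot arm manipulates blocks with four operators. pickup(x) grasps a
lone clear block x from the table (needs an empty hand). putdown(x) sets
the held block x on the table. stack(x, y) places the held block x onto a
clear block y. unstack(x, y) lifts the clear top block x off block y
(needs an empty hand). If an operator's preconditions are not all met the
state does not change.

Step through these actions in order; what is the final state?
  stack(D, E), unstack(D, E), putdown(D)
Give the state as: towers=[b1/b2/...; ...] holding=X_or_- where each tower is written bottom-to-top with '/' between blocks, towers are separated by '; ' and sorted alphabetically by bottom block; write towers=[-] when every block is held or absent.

step 1 (stack(D, E)): towers=[A/B; C/E/D] holding=-
step 2 (unstack(D, E)): towers=[A/B; C/E] holding=D
step 3 (putdown(D)): towers=[A/B; C/E; D] holding=-

towers=[A/B; C/E; D] holding=-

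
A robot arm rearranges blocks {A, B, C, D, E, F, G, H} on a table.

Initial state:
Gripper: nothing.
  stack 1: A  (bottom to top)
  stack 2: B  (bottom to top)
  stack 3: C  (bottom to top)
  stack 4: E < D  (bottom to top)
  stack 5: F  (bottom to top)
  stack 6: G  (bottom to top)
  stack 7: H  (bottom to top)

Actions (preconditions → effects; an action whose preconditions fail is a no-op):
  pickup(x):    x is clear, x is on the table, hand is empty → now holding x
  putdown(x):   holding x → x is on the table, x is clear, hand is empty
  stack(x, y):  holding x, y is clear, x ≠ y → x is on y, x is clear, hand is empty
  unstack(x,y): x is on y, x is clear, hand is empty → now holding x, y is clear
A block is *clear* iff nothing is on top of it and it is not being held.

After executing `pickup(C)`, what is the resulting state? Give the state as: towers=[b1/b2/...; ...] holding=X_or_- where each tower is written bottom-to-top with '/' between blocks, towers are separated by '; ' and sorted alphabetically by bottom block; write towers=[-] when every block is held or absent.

towers=[A; B; E/D; F; G; H] holding=C

before: towers=[A; B; C; E/D; F; G; H] holding=-
pre[pickup(C)]: clear(C) ✓, ontable(C) ✓, handempty ✓
all met → apply pickup(C)
after:  towers=[A; B; E/D; F; G; H] holding=C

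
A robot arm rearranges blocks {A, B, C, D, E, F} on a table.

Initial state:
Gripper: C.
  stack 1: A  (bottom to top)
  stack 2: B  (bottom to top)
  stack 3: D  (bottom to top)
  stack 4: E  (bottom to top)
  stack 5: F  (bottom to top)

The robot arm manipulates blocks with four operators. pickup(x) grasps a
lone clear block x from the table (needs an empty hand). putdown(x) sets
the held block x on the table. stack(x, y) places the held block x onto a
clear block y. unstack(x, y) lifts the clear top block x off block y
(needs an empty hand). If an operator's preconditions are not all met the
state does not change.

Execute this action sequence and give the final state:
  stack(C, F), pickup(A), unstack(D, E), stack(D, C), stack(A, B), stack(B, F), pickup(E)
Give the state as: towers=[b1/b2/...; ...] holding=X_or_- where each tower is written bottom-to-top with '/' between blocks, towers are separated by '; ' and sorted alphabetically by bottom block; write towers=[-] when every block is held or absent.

towers=[B/A; D; F/C] holding=E

step 1 (stack(C, F)): towers=[A; B; D; E; F/C] holding=-
step 2 (pickup(A)): towers=[B; D; E; F/C] holding=A
step 3 (unstack(D, E)) [no-op]: towers=[B; D; E; F/C] holding=A
step 4 (stack(D, C)) [no-op]: towers=[B; D; E; F/C] holding=A
step 5 (stack(A, B)): towers=[B/A; D; E; F/C] holding=-
step 6 (stack(B, F)) [no-op]: towers=[B/A; D; E; F/C] holding=-
step 7 (pickup(E)): towers=[B/A; D; F/C] holding=E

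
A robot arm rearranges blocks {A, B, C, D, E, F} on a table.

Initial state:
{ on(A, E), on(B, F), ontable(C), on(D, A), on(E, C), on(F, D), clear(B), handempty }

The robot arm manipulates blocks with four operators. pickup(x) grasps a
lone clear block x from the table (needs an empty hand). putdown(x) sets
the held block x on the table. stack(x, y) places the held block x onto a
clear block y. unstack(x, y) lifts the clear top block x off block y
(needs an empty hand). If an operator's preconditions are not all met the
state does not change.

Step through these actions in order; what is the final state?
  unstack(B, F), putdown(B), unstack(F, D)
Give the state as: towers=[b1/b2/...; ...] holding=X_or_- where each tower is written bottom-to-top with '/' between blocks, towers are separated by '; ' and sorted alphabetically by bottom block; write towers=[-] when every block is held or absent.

towers=[B; C/E/A/D] holding=F

step 1 (unstack(B, F)): towers=[C/E/A/D/F] holding=B
step 2 (putdown(B)): towers=[B; C/E/A/D/F] holding=-
step 3 (unstack(F, D)): towers=[B; C/E/A/D] holding=F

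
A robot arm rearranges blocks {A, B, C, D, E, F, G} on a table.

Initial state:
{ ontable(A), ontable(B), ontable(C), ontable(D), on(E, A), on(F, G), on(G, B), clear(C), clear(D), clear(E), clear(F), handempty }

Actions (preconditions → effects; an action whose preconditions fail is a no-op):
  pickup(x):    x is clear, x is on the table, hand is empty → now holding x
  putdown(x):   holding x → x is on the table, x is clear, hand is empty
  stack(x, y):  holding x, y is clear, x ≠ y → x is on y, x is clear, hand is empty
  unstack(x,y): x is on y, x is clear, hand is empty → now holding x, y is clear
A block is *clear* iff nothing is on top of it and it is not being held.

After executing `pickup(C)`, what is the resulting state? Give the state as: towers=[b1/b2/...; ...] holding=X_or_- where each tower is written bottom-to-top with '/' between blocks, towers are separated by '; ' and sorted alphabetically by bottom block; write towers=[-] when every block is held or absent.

towers=[A/E; B/G/F; D] holding=C

before: towers=[A/E; B/G/F; C; D] holding=-
pre[pickup(C)]: clear(C) ✓, ontable(C) ✓, handempty ✓
all met → apply pickup(C)
after:  towers=[A/E; B/G/F; D] holding=C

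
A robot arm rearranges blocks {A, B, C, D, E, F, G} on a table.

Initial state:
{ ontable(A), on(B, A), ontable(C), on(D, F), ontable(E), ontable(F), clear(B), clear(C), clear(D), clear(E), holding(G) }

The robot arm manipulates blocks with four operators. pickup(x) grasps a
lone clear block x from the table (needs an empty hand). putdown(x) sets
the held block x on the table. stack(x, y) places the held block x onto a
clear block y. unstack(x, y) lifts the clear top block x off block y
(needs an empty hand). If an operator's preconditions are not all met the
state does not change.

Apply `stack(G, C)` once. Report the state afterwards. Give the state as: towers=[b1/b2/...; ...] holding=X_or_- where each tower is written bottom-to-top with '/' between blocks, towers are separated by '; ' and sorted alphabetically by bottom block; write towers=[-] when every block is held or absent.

before: towers=[A/B; C; E; F/D] holding=G
pre[stack(G, C)]: holding(G) ok, clear(C) ok, G≠C ok
all met → apply stack(G, C)
after:  towers=[A/B; C/G; E; F/D] holding=-

towers=[A/B; C/G; E; F/D] holding=-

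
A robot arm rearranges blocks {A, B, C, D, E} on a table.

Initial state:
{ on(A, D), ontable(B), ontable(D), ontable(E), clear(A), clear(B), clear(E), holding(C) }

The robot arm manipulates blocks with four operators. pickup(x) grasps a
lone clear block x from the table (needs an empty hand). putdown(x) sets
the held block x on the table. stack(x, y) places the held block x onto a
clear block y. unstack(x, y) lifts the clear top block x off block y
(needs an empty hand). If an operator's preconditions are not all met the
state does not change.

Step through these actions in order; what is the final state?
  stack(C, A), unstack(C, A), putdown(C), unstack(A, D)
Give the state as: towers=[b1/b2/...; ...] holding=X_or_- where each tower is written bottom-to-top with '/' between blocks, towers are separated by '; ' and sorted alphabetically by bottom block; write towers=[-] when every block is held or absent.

step 1 (stack(C, A)): towers=[B; D/A/C; E] holding=-
step 2 (unstack(C, A)): towers=[B; D/A; E] holding=C
step 3 (putdown(C)): towers=[B; C; D/A; E] holding=-
step 4 (unstack(A, D)): towers=[B; C; D; E] holding=A

towers=[B; C; D; E] holding=A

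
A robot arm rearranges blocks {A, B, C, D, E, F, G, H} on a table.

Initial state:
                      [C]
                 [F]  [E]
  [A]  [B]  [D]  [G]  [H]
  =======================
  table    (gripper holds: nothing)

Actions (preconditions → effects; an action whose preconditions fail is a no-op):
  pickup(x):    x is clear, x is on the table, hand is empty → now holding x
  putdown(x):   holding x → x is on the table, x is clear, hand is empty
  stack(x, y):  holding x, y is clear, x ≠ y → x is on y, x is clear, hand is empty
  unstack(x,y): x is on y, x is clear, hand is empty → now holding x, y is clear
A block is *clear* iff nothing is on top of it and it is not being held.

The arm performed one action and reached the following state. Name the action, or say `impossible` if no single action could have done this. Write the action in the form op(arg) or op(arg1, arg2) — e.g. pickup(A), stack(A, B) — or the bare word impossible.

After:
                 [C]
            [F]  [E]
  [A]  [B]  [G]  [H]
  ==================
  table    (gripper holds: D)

target: towers=[A; B; G/F; H/E/C] holding=D
         pickup(A) → towers=[B; D; G/F; H/E/C] holding=A
         pickup(B) → towers=[A; D; G/F; H/E/C] holding=B
     unstack(F, G) → towers=[A; B; D; G; H/E/C] holding=F
         pickup(D) → towers=[A; B; G/F; H/E/C] holding=D  ← match
     unstack(C, E) → towers=[A; B; D; G/F; H/E] holding=C

pickup(D)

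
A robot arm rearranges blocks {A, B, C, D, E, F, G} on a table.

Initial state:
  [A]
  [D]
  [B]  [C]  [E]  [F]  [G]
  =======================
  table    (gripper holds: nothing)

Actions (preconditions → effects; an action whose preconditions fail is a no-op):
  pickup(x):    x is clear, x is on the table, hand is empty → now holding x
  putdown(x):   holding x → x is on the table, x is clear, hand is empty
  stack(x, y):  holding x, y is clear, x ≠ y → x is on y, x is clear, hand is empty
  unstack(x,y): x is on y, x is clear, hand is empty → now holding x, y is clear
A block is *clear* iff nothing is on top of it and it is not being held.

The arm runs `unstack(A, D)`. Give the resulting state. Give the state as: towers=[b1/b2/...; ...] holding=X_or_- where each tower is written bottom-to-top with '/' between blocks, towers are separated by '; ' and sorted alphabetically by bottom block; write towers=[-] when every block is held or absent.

towers=[B/D; C; E; F; G] holding=A

before: towers=[B/D/A; C; E; F; G] holding=-
pre[unstack(A, D)]: on(A,D) yes, clear(A) yes, handempty yes
all met → apply unstack(A, D)
after:  towers=[B/D; C; E; F; G] holding=A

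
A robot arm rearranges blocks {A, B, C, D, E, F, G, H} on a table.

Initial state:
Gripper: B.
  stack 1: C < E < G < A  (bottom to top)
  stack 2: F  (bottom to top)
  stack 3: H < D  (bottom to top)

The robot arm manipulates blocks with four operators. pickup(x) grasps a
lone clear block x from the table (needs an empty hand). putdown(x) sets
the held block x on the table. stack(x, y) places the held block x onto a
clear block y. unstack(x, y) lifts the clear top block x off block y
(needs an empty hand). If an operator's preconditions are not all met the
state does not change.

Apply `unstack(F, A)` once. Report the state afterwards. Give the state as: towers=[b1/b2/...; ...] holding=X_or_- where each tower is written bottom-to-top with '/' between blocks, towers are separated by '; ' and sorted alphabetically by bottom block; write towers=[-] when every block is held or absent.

towers=[C/E/G/A; F; H/D] holding=B

before: towers=[C/E/G/A; F; H/D] holding=B
pre[unstack(F, A)]: on(F,A) no, clear(F) yes, handempty no
on(F,A), handempty unmet → unstack(F, A) is a no-op
after:  towers=[C/E/G/A; F; H/D] holding=B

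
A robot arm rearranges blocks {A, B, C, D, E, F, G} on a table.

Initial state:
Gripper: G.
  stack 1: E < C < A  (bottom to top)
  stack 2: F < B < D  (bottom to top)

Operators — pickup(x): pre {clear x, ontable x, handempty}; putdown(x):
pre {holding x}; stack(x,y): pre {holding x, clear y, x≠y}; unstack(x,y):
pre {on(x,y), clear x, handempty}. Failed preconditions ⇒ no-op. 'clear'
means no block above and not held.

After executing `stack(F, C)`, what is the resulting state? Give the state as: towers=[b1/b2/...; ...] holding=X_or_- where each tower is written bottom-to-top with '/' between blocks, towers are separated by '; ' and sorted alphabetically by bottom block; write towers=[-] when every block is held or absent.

towers=[E/C/A; F/B/D] holding=G

before: towers=[E/C/A; F/B/D] holding=G
pre[stack(F, C)]: holding(F) no, clear(C) no, F≠C yes
holding(F), clear(C) unmet → stack(F, C) is a no-op
after:  towers=[E/C/A; F/B/D] holding=G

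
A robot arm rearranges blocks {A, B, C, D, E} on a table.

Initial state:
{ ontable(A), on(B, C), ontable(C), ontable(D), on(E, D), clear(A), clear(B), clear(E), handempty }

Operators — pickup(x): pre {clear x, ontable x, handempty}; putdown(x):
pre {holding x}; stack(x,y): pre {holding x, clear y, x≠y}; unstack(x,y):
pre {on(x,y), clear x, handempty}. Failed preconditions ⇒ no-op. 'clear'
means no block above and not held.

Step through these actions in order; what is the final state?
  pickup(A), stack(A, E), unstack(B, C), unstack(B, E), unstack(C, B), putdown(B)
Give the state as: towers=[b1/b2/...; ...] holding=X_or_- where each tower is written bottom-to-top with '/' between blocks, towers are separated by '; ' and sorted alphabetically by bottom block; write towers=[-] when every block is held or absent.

towers=[B; C; D/E/A] holding=-

step 1 (pickup(A)): towers=[C/B; D/E] holding=A
step 2 (stack(A, E)): towers=[C/B; D/E/A] holding=-
step 3 (unstack(B, C)): towers=[C; D/E/A] holding=B
step 4 (unstack(B, E)) [no-op]: towers=[C; D/E/A] holding=B
step 5 (unstack(C, B)) [no-op]: towers=[C; D/E/A] holding=B
step 6 (putdown(B)): towers=[B; C; D/E/A] holding=-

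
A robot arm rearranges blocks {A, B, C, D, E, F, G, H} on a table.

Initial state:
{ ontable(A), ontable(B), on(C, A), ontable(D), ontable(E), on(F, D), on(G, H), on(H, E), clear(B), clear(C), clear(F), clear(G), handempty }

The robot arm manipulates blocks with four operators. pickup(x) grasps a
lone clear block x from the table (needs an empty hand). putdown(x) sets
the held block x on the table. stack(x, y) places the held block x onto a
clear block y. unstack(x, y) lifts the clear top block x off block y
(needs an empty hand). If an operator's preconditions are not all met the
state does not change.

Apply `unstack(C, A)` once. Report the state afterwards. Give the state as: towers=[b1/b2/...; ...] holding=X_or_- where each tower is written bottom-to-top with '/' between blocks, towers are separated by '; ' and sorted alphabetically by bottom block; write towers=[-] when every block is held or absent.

before: towers=[A/C; B; D/F; E/H/G] holding=-
pre[unstack(C, A)]: on(C,A) ok, clear(C) ok, handempty ok
all met → apply unstack(C, A)
after:  towers=[A; B; D/F; E/H/G] holding=C

towers=[A; B; D/F; E/H/G] holding=C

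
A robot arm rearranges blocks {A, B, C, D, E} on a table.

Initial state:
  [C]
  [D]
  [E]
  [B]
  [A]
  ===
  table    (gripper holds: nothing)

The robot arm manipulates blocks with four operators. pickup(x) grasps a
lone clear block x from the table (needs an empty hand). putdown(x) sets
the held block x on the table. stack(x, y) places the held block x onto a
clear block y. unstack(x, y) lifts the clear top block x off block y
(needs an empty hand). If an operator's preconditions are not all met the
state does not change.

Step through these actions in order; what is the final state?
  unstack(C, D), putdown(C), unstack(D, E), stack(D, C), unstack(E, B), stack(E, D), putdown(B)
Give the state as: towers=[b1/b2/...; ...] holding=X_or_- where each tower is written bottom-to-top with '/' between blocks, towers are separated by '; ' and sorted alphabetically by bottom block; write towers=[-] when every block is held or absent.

step 1 (unstack(C, D)): towers=[A/B/E/D] holding=C
step 2 (putdown(C)): towers=[A/B/E/D; C] holding=-
step 3 (unstack(D, E)): towers=[A/B/E; C] holding=D
step 4 (stack(D, C)): towers=[A/B/E; C/D] holding=-
step 5 (unstack(E, B)): towers=[A/B; C/D] holding=E
step 6 (stack(E, D)): towers=[A/B; C/D/E] holding=-
step 7 (putdown(B)) [no-op]: towers=[A/B; C/D/E] holding=-

towers=[A/B; C/D/E] holding=-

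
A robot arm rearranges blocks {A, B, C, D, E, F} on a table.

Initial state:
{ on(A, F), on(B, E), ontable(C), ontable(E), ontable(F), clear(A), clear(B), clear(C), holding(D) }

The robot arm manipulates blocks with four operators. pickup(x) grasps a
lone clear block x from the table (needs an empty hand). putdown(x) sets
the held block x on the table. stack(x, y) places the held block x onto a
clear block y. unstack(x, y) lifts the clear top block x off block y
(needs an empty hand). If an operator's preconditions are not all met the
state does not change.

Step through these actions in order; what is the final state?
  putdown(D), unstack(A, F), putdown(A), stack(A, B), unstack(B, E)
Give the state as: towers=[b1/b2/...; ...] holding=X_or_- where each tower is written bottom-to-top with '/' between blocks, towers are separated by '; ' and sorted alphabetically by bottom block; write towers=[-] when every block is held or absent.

towers=[A; C; D; E; F] holding=B

step 1 (putdown(D)): towers=[C; D; E/B; F/A] holding=-
step 2 (unstack(A, F)): towers=[C; D; E/B; F] holding=A
step 3 (putdown(A)): towers=[A; C; D; E/B; F] holding=-
step 4 (stack(A, B)) [no-op]: towers=[A; C; D; E/B; F] holding=-
step 5 (unstack(B, E)): towers=[A; C; D; E; F] holding=B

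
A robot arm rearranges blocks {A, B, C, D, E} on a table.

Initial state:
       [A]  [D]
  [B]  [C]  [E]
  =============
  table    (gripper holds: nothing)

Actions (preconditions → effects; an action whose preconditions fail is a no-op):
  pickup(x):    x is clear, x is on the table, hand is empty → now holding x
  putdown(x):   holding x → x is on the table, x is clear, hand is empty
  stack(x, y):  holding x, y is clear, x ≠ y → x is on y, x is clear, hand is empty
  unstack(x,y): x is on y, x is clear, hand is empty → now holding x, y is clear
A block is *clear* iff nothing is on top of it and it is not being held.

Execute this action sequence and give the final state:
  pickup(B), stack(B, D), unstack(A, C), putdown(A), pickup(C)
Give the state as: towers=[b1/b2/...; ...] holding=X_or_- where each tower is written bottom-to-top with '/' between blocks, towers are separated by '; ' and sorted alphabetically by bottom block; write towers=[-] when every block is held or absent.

step 1 (pickup(B)): towers=[C/A; E/D] holding=B
step 2 (stack(B, D)): towers=[C/A; E/D/B] holding=-
step 3 (unstack(A, C)): towers=[C; E/D/B] holding=A
step 4 (putdown(A)): towers=[A; C; E/D/B] holding=-
step 5 (pickup(C)): towers=[A; E/D/B] holding=C

towers=[A; E/D/B] holding=C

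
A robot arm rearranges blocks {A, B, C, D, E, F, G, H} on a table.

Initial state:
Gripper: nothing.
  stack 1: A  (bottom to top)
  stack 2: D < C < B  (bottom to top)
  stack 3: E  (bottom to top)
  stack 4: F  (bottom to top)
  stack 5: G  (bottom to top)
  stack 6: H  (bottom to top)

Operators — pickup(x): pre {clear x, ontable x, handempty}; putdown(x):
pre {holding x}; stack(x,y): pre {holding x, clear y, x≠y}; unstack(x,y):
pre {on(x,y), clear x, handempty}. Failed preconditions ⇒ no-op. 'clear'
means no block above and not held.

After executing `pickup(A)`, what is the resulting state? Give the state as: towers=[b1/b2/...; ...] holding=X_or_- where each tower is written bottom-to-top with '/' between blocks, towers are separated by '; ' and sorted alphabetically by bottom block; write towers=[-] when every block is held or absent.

towers=[D/C/B; E; F; G; H] holding=A

before: towers=[A; D/C/B; E; F; G; H] holding=-
pre[pickup(A)]: clear(A) yes, ontable(A) yes, handempty yes
all met → apply pickup(A)
after:  towers=[D/C/B; E; F; G; H] holding=A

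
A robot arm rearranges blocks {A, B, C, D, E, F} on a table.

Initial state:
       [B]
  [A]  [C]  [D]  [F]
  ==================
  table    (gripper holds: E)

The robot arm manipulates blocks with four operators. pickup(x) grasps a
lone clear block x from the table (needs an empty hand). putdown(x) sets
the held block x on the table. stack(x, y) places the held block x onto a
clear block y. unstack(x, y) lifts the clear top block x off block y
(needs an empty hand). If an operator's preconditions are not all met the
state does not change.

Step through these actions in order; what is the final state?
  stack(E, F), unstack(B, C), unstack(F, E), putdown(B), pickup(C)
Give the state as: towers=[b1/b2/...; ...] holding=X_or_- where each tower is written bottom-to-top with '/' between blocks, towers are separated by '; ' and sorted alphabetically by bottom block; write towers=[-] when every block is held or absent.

step 1 (stack(E, F)): towers=[A; C/B; D; F/E] holding=-
step 2 (unstack(B, C)): towers=[A; C; D; F/E] holding=B
step 3 (unstack(F, E)) [no-op]: towers=[A; C; D; F/E] holding=B
step 4 (putdown(B)): towers=[A; B; C; D; F/E] holding=-
step 5 (pickup(C)): towers=[A; B; D; F/E] holding=C

towers=[A; B; D; F/E] holding=C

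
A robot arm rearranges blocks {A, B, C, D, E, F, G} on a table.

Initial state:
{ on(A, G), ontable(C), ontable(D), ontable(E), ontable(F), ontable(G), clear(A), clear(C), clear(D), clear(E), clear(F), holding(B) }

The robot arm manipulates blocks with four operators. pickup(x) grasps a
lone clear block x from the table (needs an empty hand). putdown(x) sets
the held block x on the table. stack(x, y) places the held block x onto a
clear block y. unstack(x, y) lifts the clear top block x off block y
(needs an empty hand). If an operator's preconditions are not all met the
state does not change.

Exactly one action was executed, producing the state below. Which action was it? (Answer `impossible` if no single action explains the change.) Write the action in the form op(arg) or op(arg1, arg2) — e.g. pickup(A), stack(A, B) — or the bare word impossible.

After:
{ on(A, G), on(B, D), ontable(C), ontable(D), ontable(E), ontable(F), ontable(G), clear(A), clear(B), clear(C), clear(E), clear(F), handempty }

stack(B, D)

target: towers=[C; D/B; E; F; G/A] holding=-
        putdown(B) → towers=[B; C; D; E; F; G/A] holding=-
       stack(B, F) → towers=[C; D; E; F/B; G/A] holding=-
       stack(B, D) → towers=[C; D/B; E; F; G/A] holding=-  ← match
       stack(B, A) → towers=[C; D; E; F; G/A/B] holding=-
       stack(B, E) → towers=[C; D; E/B; F; G/A] holding=-
       stack(B, C) → towers=[C/B; D; E; F; G/A] holding=-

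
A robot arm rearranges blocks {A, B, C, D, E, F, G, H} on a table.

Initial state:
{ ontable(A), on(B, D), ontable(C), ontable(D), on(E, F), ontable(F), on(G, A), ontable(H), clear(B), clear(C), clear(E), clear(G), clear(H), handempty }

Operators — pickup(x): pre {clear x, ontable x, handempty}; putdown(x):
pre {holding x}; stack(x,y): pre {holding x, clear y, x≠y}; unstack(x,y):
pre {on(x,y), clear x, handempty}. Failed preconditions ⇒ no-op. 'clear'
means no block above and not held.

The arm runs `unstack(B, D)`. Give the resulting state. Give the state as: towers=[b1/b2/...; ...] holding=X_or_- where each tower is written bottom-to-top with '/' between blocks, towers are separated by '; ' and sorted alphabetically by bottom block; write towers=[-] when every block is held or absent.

before: towers=[A/G; C; D/B; F/E; H] holding=-
pre[unstack(B, D)]: on(B,D) ✓, clear(B) ✓, handempty ✓
all met → apply unstack(B, D)
after:  towers=[A/G; C; D; F/E; H] holding=B

towers=[A/G; C; D; F/E; H] holding=B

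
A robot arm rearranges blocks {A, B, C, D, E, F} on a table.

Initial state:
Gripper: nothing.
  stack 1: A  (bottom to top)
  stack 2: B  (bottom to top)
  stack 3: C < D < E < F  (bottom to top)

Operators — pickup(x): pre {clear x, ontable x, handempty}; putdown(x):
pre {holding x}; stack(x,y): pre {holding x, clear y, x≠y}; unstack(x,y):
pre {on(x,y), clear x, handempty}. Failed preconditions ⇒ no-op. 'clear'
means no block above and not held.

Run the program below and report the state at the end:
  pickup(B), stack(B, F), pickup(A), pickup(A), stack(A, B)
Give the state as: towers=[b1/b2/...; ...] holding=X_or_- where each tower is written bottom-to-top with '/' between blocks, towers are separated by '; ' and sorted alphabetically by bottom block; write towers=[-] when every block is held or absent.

step 1 (pickup(B)): towers=[A; C/D/E/F] holding=B
step 2 (stack(B, F)): towers=[A; C/D/E/F/B] holding=-
step 3 (pickup(A)): towers=[C/D/E/F/B] holding=A
step 4 (pickup(A)) [no-op]: towers=[C/D/E/F/B] holding=A
step 5 (stack(A, B)): towers=[C/D/E/F/B/A] holding=-

towers=[C/D/E/F/B/A] holding=-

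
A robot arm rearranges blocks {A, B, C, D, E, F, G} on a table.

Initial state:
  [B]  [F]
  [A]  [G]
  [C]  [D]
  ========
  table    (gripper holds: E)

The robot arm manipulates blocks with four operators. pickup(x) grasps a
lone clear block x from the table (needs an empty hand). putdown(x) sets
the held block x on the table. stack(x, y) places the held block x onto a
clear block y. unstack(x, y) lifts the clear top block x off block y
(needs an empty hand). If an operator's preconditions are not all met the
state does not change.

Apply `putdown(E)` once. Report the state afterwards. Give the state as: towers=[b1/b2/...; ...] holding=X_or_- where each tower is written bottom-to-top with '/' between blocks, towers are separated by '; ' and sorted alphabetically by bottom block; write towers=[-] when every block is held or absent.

towers=[C/A/B; D/G/F; E] holding=-

before: towers=[C/A/B; D/G/F] holding=E
pre[putdown(E)]: holding(E) ok
all met → apply putdown(E)
after:  towers=[C/A/B; D/G/F; E] holding=-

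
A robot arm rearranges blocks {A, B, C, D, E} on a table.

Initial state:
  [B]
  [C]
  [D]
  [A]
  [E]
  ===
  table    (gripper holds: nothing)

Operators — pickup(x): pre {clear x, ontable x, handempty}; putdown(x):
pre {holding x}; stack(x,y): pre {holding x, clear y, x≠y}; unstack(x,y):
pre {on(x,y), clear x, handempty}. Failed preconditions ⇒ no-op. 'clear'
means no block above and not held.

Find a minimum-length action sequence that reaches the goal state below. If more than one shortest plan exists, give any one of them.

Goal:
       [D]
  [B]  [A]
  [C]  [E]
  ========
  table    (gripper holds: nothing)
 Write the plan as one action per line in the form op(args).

step 1 (unstack(B, C)): towers=[E/A/D/C] holding=B
step 2 (putdown(B)): towers=[B; E/A/D/C] holding=-
step 3 (unstack(C, D)): towers=[B; E/A/D] holding=C
step 4 (putdown(C)): towers=[B; C; E/A/D] holding=-
step 5 (pickup(B)): towers=[C; E/A/D] holding=B
step 6 (stack(B, C)): towers=[C/B; E/A/D] holding=-
goal check: towers=[C/B; E/A/D] holding=- — reached (length 6, optimal by BFS)

unstack(B, C)
putdown(B)
unstack(C, D)
putdown(C)
pickup(B)
stack(B, C)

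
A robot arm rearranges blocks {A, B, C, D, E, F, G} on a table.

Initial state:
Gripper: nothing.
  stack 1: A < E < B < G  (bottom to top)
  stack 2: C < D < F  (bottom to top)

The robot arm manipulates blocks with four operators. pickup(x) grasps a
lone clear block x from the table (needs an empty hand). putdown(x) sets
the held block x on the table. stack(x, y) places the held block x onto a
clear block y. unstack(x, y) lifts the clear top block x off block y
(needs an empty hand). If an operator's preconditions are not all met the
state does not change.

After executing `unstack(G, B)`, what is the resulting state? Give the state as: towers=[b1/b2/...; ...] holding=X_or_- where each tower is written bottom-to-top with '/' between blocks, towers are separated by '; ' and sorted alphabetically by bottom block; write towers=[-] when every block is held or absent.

before: towers=[A/E/B/G; C/D/F] holding=-
pre[unstack(G, B)]: on(G,B) yes, clear(G) yes, handempty yes
all met → apply unstack(G, B)
after:  towers=[A/E/B; C/D/F] holding=G

towers=[A/E/B; C/D/F] holding=G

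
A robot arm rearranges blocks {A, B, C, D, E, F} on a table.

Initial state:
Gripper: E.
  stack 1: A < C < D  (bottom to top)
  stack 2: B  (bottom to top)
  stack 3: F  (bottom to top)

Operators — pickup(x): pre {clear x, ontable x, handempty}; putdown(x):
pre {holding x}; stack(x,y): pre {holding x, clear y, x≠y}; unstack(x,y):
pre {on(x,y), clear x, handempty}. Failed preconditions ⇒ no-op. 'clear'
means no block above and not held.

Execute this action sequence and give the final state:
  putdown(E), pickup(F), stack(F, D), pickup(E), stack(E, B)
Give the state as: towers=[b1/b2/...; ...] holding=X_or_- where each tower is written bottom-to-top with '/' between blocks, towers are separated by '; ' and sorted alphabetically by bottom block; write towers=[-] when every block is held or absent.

step 1 (putdown(E)): towers=[A/C/D; B; E; F] holding=-
step 2 (pickup(F)): towers=[A/C/D; B; E] holding=F
step 3 (stack(F, D)): towers=[A/C/D/F; B; E] holding=-
step 4 (pickup(E)): towers=[A/C/D/F; B] holding=E
step 5 (stack(E, B)): towers=[A/C/D/F; B/E] holding=-

towers=[A/C/D/F; B/E] holding=-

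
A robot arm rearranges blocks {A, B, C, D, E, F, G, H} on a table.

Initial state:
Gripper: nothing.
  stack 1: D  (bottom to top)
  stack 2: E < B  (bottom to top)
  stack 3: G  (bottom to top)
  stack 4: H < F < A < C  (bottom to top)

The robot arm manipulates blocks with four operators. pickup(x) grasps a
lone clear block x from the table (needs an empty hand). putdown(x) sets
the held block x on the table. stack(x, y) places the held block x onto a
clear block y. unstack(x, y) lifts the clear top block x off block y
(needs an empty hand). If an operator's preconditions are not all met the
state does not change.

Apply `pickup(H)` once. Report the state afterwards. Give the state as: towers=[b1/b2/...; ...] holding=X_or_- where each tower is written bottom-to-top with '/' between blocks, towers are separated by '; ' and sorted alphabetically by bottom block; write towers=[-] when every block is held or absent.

before: towers=[D; E/B; G; H/F/A/C] holding=-
pre[pickup(H)]: clear(H) no, ontable(H) yes, handempty yes
clear(H) unmet → pickup(H) is a no-op
after:  towers=[D; E/B; G; H/F/A/C] holding=-

towers=[D; E/B; G; H/F/A/C] holding=-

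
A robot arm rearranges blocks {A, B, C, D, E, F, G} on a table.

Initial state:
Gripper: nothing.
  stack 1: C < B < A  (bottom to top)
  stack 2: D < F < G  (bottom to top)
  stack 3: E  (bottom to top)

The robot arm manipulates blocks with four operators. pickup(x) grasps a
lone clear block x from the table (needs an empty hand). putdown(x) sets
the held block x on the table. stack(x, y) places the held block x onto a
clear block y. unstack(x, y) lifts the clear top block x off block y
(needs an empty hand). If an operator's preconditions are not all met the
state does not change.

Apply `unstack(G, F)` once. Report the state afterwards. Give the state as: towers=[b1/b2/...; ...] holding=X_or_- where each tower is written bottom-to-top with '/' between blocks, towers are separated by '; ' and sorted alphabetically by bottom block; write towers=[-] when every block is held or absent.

before: towers=[C/B/A; D/F/G; E] holding=-
pre[unstack(G, F)]: on(G,F) yes, clear(G) yes, handempty yes
all met → apply unstack(G, F)
after:  towers=[C/B/A; D/F; E] holding=G

towers=[C/B/A; D/F; E] holding=G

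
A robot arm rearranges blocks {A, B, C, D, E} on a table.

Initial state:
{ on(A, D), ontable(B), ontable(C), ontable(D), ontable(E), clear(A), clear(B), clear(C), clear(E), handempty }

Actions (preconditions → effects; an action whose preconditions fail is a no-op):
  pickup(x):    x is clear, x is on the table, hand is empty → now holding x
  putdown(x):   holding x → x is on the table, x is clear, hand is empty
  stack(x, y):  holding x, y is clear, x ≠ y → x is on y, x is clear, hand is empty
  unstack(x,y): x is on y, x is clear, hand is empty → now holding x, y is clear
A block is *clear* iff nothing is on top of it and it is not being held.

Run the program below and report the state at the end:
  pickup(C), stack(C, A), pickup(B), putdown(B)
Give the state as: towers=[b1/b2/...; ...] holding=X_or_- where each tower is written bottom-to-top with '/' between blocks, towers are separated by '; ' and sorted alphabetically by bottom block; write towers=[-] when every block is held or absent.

step 1 (pickup(C)): towers=[B; D/A; E] holding=C
step 2 (stack(C, A)): towers=[B; D/A/C; E] holding=-
step 3 (pickup(B)): towers=[D/A/C; E] holding=B
step 4 (putdown(B)): towers=[B; D/A/C; E] holding=-

towers=[B; D/A/C; E] holding=-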